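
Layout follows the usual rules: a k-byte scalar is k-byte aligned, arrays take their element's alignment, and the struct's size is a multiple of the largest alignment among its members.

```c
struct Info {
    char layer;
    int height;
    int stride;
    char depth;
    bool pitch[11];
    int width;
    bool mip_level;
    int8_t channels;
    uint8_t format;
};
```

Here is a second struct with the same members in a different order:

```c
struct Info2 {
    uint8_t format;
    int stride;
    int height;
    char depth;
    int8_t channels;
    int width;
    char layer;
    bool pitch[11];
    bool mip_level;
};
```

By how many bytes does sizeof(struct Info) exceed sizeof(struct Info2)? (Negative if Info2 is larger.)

0..1  layer  (1B, 1-aligned)
1..4  -- padding (3B)
4..8  height  (4B, 4-aligned)
8..12  stride  (4B, 4-aligned)
12..13  depth  (1B, 1-aligned)
13..24  pitch  (11B, 1-aligned)
24..28  width  (4B, 4-aligned)
28..29  mip_level  (1B, 1-aligned)
29..30  channels  (1B, 1-aligned)
30..31  format  (1B, 1-aligned)
31..32  -- tail padding (1B)
sizeof = 32, alignof = 4
— Info2 —
0..1  format  (1B, 1-aligned)
1..4  -- padding (3B)
4..8  stride  (4B, 4-aligned)
8..12  height  (4B, 4-aligned)
12..13  depth  (1B, 1-aligned)
13..14  channels  (1B, 1-aligned)
14..16  -- padding (2B)
16..20  width  (4B, 4-aligned)
20..21  layer  (1B, 1-aligned)
21..32  pitch  (11B, 1-aligned)
32..33  mip_level  (1B, 1-aligned)
33..36  -- tail padding (3B)
sizeof = 36, alignof = 4
32 − 36 = -4

-4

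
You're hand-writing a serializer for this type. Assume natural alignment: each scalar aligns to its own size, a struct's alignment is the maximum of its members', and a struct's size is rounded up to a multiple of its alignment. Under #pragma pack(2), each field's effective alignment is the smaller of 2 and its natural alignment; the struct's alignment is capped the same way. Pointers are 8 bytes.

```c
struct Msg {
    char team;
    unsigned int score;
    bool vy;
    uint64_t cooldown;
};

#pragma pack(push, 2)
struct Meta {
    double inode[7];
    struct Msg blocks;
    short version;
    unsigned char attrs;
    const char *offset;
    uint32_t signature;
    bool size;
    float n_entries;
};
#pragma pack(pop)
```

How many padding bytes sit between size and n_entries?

Msg: @0: team [1B, align 1] → 1; +3 pad (align 4); @4: score [4B, align 4] → 8; @8: vy [1B, align 1] → 9; +7 pad (align 8); @16: cooldown [8B, align 8] → 24; size 24, align 8
@0: inode [56B, align 2] → 56
@56: blocks [24B, align 2] → 80
@80: version [2B, align 2] → 82
@82: attrs [1B, align 1] → 83
+1 pad (align 2)
@84: offset [8B, align 2] → 92
@92: signature [4B, align 2] → 96
@96: size [1B, align 1] → 97
+1 pad (align 2)
@98: n_entries [4B, align 2] → 102

1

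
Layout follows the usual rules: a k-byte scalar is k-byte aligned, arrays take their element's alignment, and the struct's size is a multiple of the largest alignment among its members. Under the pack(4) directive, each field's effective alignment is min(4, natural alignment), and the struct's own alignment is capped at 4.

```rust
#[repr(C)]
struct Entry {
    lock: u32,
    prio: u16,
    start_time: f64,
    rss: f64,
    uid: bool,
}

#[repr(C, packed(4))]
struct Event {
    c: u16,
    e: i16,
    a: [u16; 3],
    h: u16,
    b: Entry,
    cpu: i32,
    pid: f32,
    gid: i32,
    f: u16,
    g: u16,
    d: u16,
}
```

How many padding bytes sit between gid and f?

Entry: lock at 0 (size 4, align 4) → ends 4; prio at 4 (size 2, align 2) → ends 6; pad 2 to align 8 for start_time; start_time at 8 (size 8, align 8) → ends 16; rss at 16 (size 8, align 8) → ends 24; uid at 24 (size 1, align 1) → ends 25; tail pad 7 to reach multiple of 8; total 32 bytes, alignment 8
c at 0 (size 2, align 2) → ends 2
e at 2 (size 2, align 2) → ends 4
a at 4 (size 6, align 2) → ends 10
h at 10 (size 2, align 2) → ends 12
b at 12 (size 32, align 4) → ends 44
cpu at 44 (size 4, align 4) → ends 48
pid at 48 (size 4, align 4) → ends 52
gid at 52 (size 4, align 4) → ends 56
f at 56 (size 2, align 2) → ends 58

0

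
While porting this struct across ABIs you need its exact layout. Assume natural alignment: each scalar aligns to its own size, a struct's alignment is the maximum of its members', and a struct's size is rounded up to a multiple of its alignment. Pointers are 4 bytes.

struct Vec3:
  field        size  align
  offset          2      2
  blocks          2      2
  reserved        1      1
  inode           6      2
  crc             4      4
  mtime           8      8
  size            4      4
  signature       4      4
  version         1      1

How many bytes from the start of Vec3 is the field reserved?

4

0..2  offset  (2B, 2-aligned)
2..4  blocks  (2B, 2-aligned)
4..5  reserved  (1B, 1-aligned)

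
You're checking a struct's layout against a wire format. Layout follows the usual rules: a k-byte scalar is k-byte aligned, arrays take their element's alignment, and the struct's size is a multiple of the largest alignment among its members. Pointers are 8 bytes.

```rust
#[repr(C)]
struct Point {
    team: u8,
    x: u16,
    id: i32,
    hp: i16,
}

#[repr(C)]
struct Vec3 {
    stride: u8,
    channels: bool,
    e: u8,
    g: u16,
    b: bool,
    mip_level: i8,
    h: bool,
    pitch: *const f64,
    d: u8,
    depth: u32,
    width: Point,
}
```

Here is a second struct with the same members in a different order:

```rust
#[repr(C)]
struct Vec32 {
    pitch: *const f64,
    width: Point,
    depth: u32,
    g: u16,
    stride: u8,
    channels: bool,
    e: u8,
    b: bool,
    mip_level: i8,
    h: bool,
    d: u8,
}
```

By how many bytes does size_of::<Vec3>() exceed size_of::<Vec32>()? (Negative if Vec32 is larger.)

Point: 0..1  team  (1B, 1-aligned); 1..2  -- padding (1B); 2..4  x  (2B, 2-aligned); 4..8  id  (4B, 4-aligned); 8..10  hp  (2B, 2-aligned); 10..12  -- tail padding (2B); sizeof = 12, alignof = 4
0..1  stride  (1B, 1-aligned)
1..2  channels  (1B, 1-aligned)
2..3  e  (1B, 1-aligned)
3..4  -- padding (1B)
4..6  g  (2B, 2-aligned)
6..7  b  (1B, 1-aligned)
7..8  mip_level  (1B, 1-aligned)
8..9  h  (1B, 1-aligned)
9..16  -- padding (7B)
16..24  pitch  (8B, 8-aligned)
24..25  d  (1B, 1-aligned)
25..28  -- padding (3B)
28..32  depth  (4B, 4-aligned)
32..44  width  (12B, 4-aligned)
44..48  -- tail padding (4B)
sizeof = 48, alignof = 8
— Vec32 —
0..8  pitch  (8B, 8-aligned)
8..20  width  (12B, 4-aligned)
20..24  depth  (4B, 4-aligned)
24..26  g  (2B, 2-aligned)
26..27  stride  (1B, 1-aligned)
27..28  channels  (1B, 1-aligned)
28..29  e  (1B, 1-aligned)
29..30  b  (1B, 1-aligned)
30..31  mip_level  (1B, 1-aligned)
31..32  h  (1B, 1-aligned)
32..33  d  (1B, 1-aligned)
33..40  -- tail padding (7B)
sizeof = 40, alignof = 8
48 − 40 = 8

8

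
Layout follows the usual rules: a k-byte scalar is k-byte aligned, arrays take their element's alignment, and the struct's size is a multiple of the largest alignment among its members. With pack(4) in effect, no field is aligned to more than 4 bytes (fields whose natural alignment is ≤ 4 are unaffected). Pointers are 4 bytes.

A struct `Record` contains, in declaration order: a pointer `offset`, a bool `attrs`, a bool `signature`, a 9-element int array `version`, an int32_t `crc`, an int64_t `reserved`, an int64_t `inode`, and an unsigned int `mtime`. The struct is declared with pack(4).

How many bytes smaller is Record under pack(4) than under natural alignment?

4

natural layout:
  0..4  offset  (4B, 4-aligned)
  4..5  attrs  (1B, 1-aligned)
  5..6  signature  (1B, 1-aligned)
  6..8  -- padding (2B)
  8..44  version  (36B, 4-aligned)
  44..48  crc  (4B, 4-aligned)
  48..56  reserved  (8B, 8-aligned)
  56..64  inode  (8B, 8-aligned)
  64..68  mtime  (4B, 4-aligned)
  68..72  -- tail padding (4B)
  sizeof = 72, alignof = 8
packed(4) layout:
  0..4  offset  (4B, 4-aligned)
  4..5  attrs  (1B, 1-aligned)
  5..6  signature  (1B, 1-aligned)
  6..8  -- padding (2B)
  8..44  version  (36B, 4-aligned)
  44..48  crc  (4B, 4-aligned)
  48..56  reserved  (8B, 4-aligned)
  56..64  inode  (8B, 4-aligned)
  64..68  mtime  (4B, 4-aligned)
  sizeof = 68, alignof = 4
72 − 68 = 4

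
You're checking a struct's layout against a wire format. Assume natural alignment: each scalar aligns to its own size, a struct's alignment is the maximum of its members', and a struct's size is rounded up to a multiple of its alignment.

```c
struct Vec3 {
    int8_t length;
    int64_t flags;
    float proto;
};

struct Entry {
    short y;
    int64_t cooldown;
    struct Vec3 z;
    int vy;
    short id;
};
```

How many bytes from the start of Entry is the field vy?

Vec3: @0: length [1B, align 1] → 1; +7 pad (align 8); @8: flags [8B, align 8] → 16; @16: proto [4B, align 4] → 20; +4 tail pad (align 8); size 24, align 8
@0: y [2B, align 2] → 2
+6 pad (align 8)
@8: cooldown [8B, align 8] → 16
@16: z [24B, align 8] → 40
@40: vy [4B, align 4] → 44

40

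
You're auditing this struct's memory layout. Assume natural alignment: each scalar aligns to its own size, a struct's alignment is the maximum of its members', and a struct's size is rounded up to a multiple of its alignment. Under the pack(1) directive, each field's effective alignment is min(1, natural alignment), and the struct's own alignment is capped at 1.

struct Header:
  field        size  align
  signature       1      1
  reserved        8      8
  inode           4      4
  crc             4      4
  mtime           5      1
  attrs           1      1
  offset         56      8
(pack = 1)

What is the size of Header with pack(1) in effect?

0..1  signature  (1B, 1-aligned)
1..9  reserved  (8B, 1-aligned)
9..13  inode  (4B, 1-aligned)
13..17  crc  (4B, 1-aligned)
17..22  mtime  (5B, 1-aligned)
22..23  attrs  (1B, 1-aligned)
23..79  offset  (56B, 1-aligned)
sizeof = 79, alignof = 1

79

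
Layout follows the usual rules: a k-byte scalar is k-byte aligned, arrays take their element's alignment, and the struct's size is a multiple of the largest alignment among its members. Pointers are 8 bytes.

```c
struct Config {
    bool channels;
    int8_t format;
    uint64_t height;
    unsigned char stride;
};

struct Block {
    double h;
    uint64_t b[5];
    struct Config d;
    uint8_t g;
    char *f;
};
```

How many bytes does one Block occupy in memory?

Config: 0..1  channels  (1B, 1-aligned); 1..2  format  (1B, 1-aligned); 2..8  -- padding (6B); 8..16  height  (8B, 8-aligned); 16..17  stride  (1B, 1-aligned); 17..24  -- tail padding (7B); sizeof = 24, alignof = 8
0..8  h  (8B, 8-aligned)
8..48  b  (40B, 8-aligned)
48..72  d  (24B, 8-aligned)
72..73  g  (1B, 1-aligned)
73..80  -- padding (7B)
80..88  f  (8B, 8-aligned)
sizeof = 88, alignof = 8

88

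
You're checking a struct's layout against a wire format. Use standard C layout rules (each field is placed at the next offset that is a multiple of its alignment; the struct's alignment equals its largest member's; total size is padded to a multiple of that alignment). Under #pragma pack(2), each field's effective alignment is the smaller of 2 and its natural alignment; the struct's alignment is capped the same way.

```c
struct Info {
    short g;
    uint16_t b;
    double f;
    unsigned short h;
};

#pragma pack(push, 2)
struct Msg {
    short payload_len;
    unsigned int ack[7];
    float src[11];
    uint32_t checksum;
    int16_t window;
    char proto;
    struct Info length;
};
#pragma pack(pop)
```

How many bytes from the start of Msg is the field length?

Info: @0: g [2B, align 2] → 2; @2: b [2B, align 2] → 4; +4 pad (align 8); @8: f [8B, align 8] → 16; @16: h [2B, align 2] → 18; +6 tail pad (align 8); size 24, align 8
@0: payload_len [2B, align 2] → 2
@2: ack [28B, align 2] → 30
@30: src [44B, align 2] → 74
@74: checksum [4B, align 2] → 78
@78: window [2B, align 2] → 80
@80: proto [1B, align 1] → 81
+1 pad (align 2)
@82: length [24B, align 2] → 106

82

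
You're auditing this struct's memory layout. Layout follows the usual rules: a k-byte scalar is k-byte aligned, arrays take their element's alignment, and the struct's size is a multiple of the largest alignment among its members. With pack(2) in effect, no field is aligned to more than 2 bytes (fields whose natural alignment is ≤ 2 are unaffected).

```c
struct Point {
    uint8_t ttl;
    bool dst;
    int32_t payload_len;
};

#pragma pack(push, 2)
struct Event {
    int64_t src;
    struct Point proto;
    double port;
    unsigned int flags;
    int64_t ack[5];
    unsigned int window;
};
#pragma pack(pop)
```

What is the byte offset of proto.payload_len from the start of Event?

Point: @0: ttl [1B, align 1] → 1; @1: dst [1B, align 1] → 2; +2 pad (align 4); @4: payload_len [4B, align 4] → 8; size 8, align 4
@0: src [8B, align 2] → 8
@8: proto [8B, align 2] → 16
within Point: payload_len at 4
8 + 4 = 12

12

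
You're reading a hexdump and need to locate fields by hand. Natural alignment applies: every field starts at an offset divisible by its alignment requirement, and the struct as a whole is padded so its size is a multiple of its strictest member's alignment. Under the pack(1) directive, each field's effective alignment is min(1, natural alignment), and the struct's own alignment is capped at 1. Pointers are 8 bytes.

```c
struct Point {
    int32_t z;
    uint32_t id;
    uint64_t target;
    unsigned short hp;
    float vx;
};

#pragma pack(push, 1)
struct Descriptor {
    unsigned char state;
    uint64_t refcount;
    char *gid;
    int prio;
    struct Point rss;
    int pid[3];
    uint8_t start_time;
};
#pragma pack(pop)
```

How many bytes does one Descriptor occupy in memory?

58 bytes

Point: @0: z [4B, align 4] → 4; @4: id [4B, align 4] → 8; @8: target [8B, align 8] → 16; @16: hp [2B, align 2] → 18; +2 pad (align 4); @20: vx [4B, align 4] → 24; size 24, align 8
@0: state [1B, align 1] → 1
@1: refcount [8B, align 1] → 9
@9: gid [8B, align 1] → 17
@17: prio [4B, align 1] → 21
@21: rss [24B, align 1] → 45
@45: pid [12B, align 1] → 57
@57: start_time [1B, align 1] → 58
size 58, align 1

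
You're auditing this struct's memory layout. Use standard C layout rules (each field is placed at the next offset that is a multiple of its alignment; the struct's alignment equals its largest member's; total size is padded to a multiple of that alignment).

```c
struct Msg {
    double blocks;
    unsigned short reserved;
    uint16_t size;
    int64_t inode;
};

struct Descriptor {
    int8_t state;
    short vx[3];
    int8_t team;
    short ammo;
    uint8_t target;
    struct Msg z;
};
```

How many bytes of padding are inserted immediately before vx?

Msg: 0..8  blocks  (8B, 8-aligned); 8..10  reserved  (2B, 2-aligned); 10..12  size  (2B, 2-aligned); 12..16  -- padding (4B); 16..24  inode  (8B, 8-aligned); sizeof = 24, alignof = 8
0..1  state  (1B, 1-aligned)
1..2  -- padding (1B)
2..8  vx  (6B, 2-aligned)

1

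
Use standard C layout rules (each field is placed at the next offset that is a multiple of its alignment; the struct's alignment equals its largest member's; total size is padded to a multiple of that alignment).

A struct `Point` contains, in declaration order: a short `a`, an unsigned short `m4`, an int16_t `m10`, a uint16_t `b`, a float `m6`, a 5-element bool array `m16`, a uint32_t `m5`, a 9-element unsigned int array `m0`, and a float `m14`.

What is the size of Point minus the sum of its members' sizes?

3

a at 0 (size 2, align 2) → ends 2
m4 at 2 (size 2, align 2) → ends 4
m10 at 4 (size 2, align 2) → ends 6
b at 6 (size 2, align 2) → ends 8
m6 at 8 (size 4, align 4) → ends 12
m16 at 12 (size 5, align 1) → ends 17
pad 3 to align 4 for m5
m5 at 20 (size 4, align 4) → ends 24
m0 at 24 (size 36, align 4) → ends 60
m14 at 60 (size 4, align 4) → ends 64
total 64 bytes, alignment 4
data bytes 61, size 64 → padding 3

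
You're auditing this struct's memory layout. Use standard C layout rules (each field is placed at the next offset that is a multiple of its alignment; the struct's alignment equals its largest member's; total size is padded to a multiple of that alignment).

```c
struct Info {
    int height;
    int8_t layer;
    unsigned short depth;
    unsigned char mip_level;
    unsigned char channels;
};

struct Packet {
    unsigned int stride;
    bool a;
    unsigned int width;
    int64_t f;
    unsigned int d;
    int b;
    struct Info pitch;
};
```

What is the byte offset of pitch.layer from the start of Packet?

36

Info: 0..4  height  (4B, 4-aligned); 4..5  layer  (1B, 1-aligned); 5..6  -- padding (1B); 6..8  depth  (2B, 2-aligned); 8..9  mip_level  (1B, 1-aligned); 9..10  channels  (1B, 1-aligned); 10..12  -- tail padding (2B); sizeof = 12, alignof = 4
0..4  stride  (4B, 4-aligned)
4..5  a  (1B, 1-aligned)
5..8  -- padding (3B)
8..12  width  (4B, 4-aligned)
12..16  -- padding (4B)
16..24  f  (8B, 8-aligned)
24..28  d  (4B, 4-aligned)
28..32  b  (4B, 4-aligned)
32..44  pitch  (12B, 4-aligned)
within Info: layer at 4
32 + 4 = 36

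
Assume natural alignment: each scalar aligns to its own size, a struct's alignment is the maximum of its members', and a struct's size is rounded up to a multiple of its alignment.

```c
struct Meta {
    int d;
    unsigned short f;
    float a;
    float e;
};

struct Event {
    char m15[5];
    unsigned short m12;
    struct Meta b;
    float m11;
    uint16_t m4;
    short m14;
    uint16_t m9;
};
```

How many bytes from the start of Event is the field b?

Meta: 0..4  d  (4B, 4-aligned); 4..6  f  (2B, 2-aligned); 6..8  -- padding (2B); 8..12  a  (4B, 4-aligned); 12..16  e  (4B, 4-aligned); sizeof = 16, alignof = 4
0..5  m15  (5B, 1-aligned)
5..6  -- padding (1B)
6..8  m12  (2B, 2-aligned)
8..24  b  (16B, 4-aligned)

8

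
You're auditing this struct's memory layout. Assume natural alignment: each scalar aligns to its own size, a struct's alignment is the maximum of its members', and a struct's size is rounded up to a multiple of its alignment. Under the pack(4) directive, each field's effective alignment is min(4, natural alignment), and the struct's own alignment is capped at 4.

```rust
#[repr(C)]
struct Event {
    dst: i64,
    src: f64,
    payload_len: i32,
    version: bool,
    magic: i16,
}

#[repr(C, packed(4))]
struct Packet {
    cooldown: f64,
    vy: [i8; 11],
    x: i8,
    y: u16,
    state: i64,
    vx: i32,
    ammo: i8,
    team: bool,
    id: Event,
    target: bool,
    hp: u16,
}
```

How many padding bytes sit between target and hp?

1

Event: 0..8  dst  (8B, 8-aligned); 8..16  src  (8B, 8-aligned); 16..20  payload_len  (4B, 4-aligned); 20..21  version  (1B, 1-aligned); 21..22  -- padding (1B); 22..24  magic  (2B, 2-aligned); sizeof = 24, alignof = 8
0..8  cooldown  (8B, 4-aligned)
8..19  vy  (11B, 1-aligned)
19..20  x  (1B, 1-aligned)
20..22  y  (2B, 2-aligned)
22..24  -- padding (2B)
24..32  state  (8B, 4-aligned)
32..36  vx  (4B, 4-aligned)
36..37  ammo  (1B, 1-aligned)
37..38  team  (1B, 1-aligned)
38..40  -- padding (2B)
40..64  id  (24B, 4-aligned)
64..65  target  (1B, 1-aligned)
65..66  -- padding (1B)
66..68  hp  (2B, 2-aligned)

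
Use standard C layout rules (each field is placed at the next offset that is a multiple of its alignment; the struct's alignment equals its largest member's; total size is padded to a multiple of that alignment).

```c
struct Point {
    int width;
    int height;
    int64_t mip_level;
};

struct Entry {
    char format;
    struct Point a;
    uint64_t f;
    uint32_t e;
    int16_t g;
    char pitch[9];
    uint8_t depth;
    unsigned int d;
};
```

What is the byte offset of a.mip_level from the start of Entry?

Point: width at 0 (size 4, align 4) → ends 4; height at 4 (size 4, align 4) → ends 8; mip_level at 8 (size 8, align 8) → ends 16; total 16 bytes, alignment 8
format at 0 (size 1, align 1) → ends 1
pad 7 to align 8 for a
a at 8 (size 16, align 8) → ends 24
within Point: mip_level at 8
8 + 8 = 16

16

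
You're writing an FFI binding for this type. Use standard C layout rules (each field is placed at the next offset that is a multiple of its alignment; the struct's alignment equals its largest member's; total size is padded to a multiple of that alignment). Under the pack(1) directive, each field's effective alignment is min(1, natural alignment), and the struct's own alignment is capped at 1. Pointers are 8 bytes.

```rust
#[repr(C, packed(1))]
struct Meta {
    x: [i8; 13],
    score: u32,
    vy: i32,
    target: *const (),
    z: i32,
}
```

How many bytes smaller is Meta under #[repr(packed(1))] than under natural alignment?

7

natural layout:
  x at 0 (size 13, align 1) → ends 13
  pad 3 to align 4 for score
  score at 16 (size 4, align 4) → ends 20
  vy at 20 (size 4, align 4) → ends 24
  target at 24 (size 8, align 8) → ends 32
  z at 32 (size 4, align 4) → ends 36
  tail pad 4 to reach multiple of 8
  total 40 bytes, alignment 8
packed(1) layout:
  x at 0 (size 13, align 1) → ends 13
  score at 13 (size 4, align 1) → ends 17
  vy at 17 (size 4, align 1) → ends 21
  target at 21 (size 8, align 1) → ends 29
  z at 29 (size 4, align 1) → ends 33
  total 33 bytes, alignment 1
40 − 33 = 7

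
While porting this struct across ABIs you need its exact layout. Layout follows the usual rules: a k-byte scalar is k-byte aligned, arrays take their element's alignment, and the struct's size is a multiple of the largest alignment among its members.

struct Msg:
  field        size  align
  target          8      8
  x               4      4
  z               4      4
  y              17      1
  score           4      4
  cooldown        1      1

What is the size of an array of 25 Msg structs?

1200

0..8  target  (8B, 8-aligned)
8..12  x  (4B, 4-aligned)
12..16  z  (4B, 4-aligned)
16..33  y  (17B, 1-aligned)
33..36  -- padding (3B)
36..40  score  (4B, 4-aligned)
40..41  cooldown  (1B, 1-aligned)
41..48  -- tail padding (7B)
sizeof = 48, alignof = 8
array of 25: 25 × 48 = 1200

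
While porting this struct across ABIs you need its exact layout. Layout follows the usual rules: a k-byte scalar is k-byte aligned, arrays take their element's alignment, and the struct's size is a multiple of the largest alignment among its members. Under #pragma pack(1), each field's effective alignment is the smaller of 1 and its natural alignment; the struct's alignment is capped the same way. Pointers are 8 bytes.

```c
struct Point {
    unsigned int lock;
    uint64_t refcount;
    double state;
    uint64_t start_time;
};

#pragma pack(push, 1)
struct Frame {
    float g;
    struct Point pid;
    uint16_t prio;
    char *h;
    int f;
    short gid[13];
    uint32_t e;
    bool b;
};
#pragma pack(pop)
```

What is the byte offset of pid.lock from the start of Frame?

Point: @0: lock [4B, align 4] → 4; +4 pad (align 8); @8: refcount [8B, align 8] → 16; @16: state [8B, align 8] → 24; @24: start_time [8B, align 8] → 32; size 32, align 8
@0: g [4B, align 1] → 4
@4: pid [32B, align 1] → 36
within Point: lock at 0
4 + 0 = 4

4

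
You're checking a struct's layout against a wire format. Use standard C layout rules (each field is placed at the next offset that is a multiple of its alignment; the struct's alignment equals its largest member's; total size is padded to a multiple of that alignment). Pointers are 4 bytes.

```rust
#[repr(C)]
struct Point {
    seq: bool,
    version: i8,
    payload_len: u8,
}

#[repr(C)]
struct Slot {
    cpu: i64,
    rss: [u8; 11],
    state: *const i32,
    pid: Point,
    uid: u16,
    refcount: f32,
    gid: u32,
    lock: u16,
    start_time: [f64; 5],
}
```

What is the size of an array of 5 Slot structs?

440

Point: @0: seq [1B, align 1] → 1; @1: version [1B, align 1] → 2; @2: payload_len [1B, align 1] → 3; size 3, align 1
@0: cpu [8B, align 8] → 8
@8: rss [11B, align 1] → 19
+1 pad (align 4)
@20: state [4B, align 4] → 24
@24: pid [3B, align 1] → 27
+1 pad (align 2)
@28: uid [2B, align 2] → 30
+2 pad (align 4)
@32: refcount [4B, align 4] → 36
@36: gid [4B, align 4] → 40
@40: lock [2B, align 2] → 42
+6 pad (align 8)
@48: start_time [40B, align 8] → 88
size 88, align 8
array of 5: 5 × 88 = 440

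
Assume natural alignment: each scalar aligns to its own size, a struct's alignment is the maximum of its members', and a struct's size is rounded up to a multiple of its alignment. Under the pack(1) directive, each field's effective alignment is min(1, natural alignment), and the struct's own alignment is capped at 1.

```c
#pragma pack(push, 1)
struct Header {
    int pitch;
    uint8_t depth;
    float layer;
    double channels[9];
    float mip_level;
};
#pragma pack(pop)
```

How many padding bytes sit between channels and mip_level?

pitch at 0 (size 4, align 1) → ends 4
depth at 4 (size 1, align 1) → ends 5
layer at 5 (size 4, align 1) → ends 9
channels at 9 (size 72, align 1) → ends 81
mip_level at 81 (size 4, align 1) → ends 85

0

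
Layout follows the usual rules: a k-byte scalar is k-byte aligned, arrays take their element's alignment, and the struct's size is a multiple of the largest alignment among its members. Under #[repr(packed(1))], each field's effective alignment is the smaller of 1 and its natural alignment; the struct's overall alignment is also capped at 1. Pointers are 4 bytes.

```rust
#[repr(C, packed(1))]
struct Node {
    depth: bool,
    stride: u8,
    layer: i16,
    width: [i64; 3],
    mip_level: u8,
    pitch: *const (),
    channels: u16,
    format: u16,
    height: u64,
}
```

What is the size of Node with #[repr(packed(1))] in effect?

45

depth at 0 (size 1, align 1) → ends 1
stride at 1 (size 1, align 1) → ends 2
layer at 2 (size 2, align 1) → ends 4
width at 4 (size 24, align 1) → ends 28
mip_level at 28 (size 1, align 1) → ends 29
pitch at 29 (size 4, align 1) → ends 33
channels at 33 (size 2, align 1) → ends 35
format at 35 (size 2, align 1) → ends 37
height at 37 (size 8, align 1) → ends 45
total 45 bytes, alignment 1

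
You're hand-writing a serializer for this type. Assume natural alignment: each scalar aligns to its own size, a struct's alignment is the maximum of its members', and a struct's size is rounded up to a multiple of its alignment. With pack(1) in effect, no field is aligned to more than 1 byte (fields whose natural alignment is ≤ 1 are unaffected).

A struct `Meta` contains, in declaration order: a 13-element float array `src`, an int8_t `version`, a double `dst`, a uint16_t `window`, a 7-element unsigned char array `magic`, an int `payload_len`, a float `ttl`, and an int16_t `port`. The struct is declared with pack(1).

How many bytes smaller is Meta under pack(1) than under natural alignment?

natural layout:
  @0: src [52B, align 4] → 52
  @52: version [1B, align 1] → 53
  +3 pad (align 8)
  @56: dst [8B, align 8] → 64
  @64: window [2B, align 2] → 66
  @66: magic [7B, align 1] → 73
  +3 pad (align 4)
  @76: payload_len [4B, align 4] → 80
  @80: ttl [4B, align 4] → 84
  @84: port [2B, align 2] → 86
  +2 tail pad (align 8)
  size 88, align 8
packed(1) layout:
  @0: src [52B, align 1] → 52
  @52: version [1B, align 1] → 53
  @53: dst [8B, align 1] → 61
  @61: window [2B, align 1] → 63
  @63: magic [7B, align 1] → 70
  @70: payload_len [4B, align 1] → 74
  @74: ttl [4B, align 1] → 78
  @78: port [2B, align 1] → 80
  size 80, align 1
88 − 80 = 8

8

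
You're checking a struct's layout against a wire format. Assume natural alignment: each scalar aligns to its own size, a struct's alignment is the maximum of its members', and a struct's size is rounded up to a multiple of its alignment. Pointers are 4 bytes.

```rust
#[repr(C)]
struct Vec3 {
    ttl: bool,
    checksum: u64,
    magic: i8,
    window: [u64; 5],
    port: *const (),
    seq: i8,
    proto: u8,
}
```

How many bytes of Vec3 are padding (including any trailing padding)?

ttl at 0 (size 1, align 1) → ends 1
pad 7 to align 8 for checksum
checksum at 8 (size 8, align 8) → ends 16
magic at 16 (size 1, align 1) → ends 17
pad 7 to align 8 for window
window at 24 (size 40, align 8) → ends 64
port at 64 (size 4, align 4) → ends 68
seq at 68 (size 1, align 1) → ends 69
proto at 69 (size 1, align 1) → ends 70
tail pad 2 to reach multiple of 8
total 72 bytes, alignment 8
data bytes 56, size 72 → padding 16

16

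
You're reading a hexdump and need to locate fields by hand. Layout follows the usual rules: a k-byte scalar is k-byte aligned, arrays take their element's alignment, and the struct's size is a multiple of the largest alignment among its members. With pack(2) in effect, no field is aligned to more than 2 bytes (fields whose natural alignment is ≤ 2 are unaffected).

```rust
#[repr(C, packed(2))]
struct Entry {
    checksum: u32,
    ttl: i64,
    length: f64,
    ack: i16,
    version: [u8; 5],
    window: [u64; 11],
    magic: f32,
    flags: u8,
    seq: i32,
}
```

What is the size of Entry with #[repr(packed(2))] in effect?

126

0..4  checksum  (4B, 2-aligned)
4..12  ttl  (8B, 2-aligned)
12..20  length  (8B, 2-aligned)
20..22  ack  (2B, 2-aligned)
22..27  version  (5B, 1-aligned)
27..28  -- padding (1B)
28..116  window  (88B, 2-aligned)
116..120  magic  (4B, 2-aligned)
120..121  flags  (1B, 1-aligned)
121..122  -- padding (1B)
122..126  seq  (4B, 2-aligned)
sizeof = 126, alignof = 2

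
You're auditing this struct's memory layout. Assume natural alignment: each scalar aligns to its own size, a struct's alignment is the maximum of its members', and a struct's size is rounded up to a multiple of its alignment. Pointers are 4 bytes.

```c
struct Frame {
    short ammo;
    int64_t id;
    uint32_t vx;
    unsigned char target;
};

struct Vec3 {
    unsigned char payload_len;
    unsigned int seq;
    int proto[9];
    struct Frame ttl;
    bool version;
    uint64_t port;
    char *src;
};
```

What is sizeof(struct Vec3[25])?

Frame: 0..2  ammo  (2B, 2-aligned); 2..8  -- padding (6B); 8..16  id  (8B, 8-aligned); 16..20  vx  (4B, 4-aligned); 20..21  target  (1B, 1-aligned); 21..24  -- tail padding (3B); sizeof = 24, alignof = 8
0..1  payload_len  (1B, 1-aligned)
1..4  -- padding (3B)
4..8  seq  (4B, 4-aligned)
8..44  proto  (36B, 4-aligned)
44..48  -- padding (4B)
48..72  ttl  (24B, 8-aligned)
72..73  version  (1B, 1-aligned)
73..80  -- padding (7B)
80..88  port  (8B, 8-aligned)
88..92  src  (4B, 4-aligned)
92..96  -- tail padding (4B)
sizeof = 96, alignof = 8
array of 25: 25 × 96 = 2400

2400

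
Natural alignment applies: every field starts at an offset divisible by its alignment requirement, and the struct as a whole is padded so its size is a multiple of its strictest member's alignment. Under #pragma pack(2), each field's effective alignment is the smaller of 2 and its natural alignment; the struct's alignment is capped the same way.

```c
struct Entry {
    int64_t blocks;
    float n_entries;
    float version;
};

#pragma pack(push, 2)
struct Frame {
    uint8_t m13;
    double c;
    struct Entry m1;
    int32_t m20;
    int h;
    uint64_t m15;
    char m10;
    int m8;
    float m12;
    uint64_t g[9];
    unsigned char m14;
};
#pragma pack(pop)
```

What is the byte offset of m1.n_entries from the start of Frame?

18

Entry: blocks at 0 (size 8, align 8) → ends 8; n_entries at 8 (size 4, align 4) → ends 12; version at 12 (size 4, align 4) → ends 16; total 16 bytes, alignment 8
m13 at 0 (size 1, align 1) → ends 1
pad 1 to align 2 for c
c at 2 (size 8, align 2) → ends 10
m1 at 10 (size 16, align 2) → ends 26
within Entry: n_entries at 8
10 + 8 = 18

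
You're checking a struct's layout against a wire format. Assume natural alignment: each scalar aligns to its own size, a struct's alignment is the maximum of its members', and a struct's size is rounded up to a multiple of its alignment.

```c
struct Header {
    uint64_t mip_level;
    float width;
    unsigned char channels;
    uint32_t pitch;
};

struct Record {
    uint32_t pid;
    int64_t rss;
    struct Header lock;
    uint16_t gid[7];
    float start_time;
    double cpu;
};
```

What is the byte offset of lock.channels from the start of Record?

Header: mip_level at 0 (size 8, align 8) → ends 8; width at 8 (size 4, align 4) → ends 12; channels at 12 (size 1, align 1) → ends 13; pad 3 to align 4 for pitch; pitch at 16 (size 4, align 4) → ends 20; tail pad 4 to reach multiple of 8; total 24 bytes, alignment 8
pid at 0 (size 4, align 4) → ends 4
pad 4 to align 8 for rss
rss at 8 (size 8, align 8) → ends 16
lock at 16 (size 24, align 8) → ends 40
within Header: channels at 12
16 + 12 = 28

28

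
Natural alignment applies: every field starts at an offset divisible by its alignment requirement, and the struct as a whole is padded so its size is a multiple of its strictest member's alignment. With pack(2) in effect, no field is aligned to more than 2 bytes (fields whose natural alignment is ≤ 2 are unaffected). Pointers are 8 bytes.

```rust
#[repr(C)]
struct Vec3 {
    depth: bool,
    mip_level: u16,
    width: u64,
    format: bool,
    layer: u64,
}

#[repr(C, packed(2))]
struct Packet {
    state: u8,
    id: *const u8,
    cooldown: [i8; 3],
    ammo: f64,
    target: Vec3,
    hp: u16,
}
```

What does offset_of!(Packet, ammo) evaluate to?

Vec3: @0: depth [1B, align 1] → 1; +1 pad (align 2); @2: mip_level [2B, align 2] → 4; +4 pad (align 8); @8: width [8B, align 8] → 16; @16: format [1B, align 1] → 17; +7 pad (align 8); @24: layer [8B, align 8] → 32; size 32, align 8
@0: state [1B, align 1] → 1
+1 pad (align 2)
@2: id [8B, align 2] → 10
@10: cooldown [3B, align 1] → 13
+1 pad (align 2)
@14: ammo [8B, align 2] → 22

14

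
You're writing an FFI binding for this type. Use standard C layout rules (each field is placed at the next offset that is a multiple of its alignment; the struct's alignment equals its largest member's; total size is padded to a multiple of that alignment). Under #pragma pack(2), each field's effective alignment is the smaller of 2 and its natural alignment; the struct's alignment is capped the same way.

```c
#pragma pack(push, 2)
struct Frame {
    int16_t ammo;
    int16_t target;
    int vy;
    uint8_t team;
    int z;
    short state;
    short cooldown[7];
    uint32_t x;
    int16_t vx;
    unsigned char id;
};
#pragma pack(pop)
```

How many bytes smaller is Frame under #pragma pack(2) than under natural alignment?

natural layout:
  0..2  ammo  (2B, 2-aligned)
  2..4  target  (2B, 2-aligned)
  4..8  vy  (4B, 4-aligned)
  8..9  team  (1B, 1-aligned)
  9..12  -- padding (3B)
  12..16  z  (4B, 4-aligned)
  16..18  state  (2B, 2-aligned)
  18..32  cooldown  (14B, 2-aligned)
  32..36  x  (4B, 4-aligned)
  36..38  vx  (2B, 2-aligned)
  38..39  id  (1B, 1-aligned)
  39..40  -- tail padding (1B)
  sizeof = 40, alignof = 4
packed(2) layout:
  0..2  ammo  (2B, 2-aligned)
  2..4  target  (2B, 2-aligned)
  4..8  vy  (4B, 2-aligned)
  8..9  team  (1B, 1-aligned)
  9..10  -- padding (1B)
  10..14  z  (4B, 2-aligned)
  14..16  state  (2B, 2-aligned)
  16..30  cooldown  (14B, 2-aligned)
  30..34  x  (4B, 2-aligned)
  34..36  vx  (2B, 2-aligned)
  36..37  id  (1B, 1-aligned)
  37..38  -- tail padding (1B)
  sizeof = 38, alignof = 2
40 − 38 = 2

2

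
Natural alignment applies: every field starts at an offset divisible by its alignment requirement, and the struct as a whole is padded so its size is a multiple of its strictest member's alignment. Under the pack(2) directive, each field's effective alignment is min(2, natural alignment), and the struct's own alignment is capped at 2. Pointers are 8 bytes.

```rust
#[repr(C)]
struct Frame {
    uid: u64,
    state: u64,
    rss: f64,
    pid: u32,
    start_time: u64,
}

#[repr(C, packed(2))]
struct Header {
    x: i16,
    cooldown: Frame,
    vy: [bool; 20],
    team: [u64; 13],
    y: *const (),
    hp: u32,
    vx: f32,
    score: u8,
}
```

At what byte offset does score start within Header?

Frame: @0: uid [8B, align 8] → 8; @8: state [8B, align 8] → 16; @16: rss [8B, align 8] → 24; @24: pid [4B, align 4] → 28; +4 pad (align 8); @32: start_time [8B, align 8] → 40; size 40, align 8
@0: x [2B, align 2] → 2
@2: cooldown [40B, align 2] → 42
@42: vy [20B, align 1] → 62
@62: team [104B, align 2] → 166
@166: y [8B, align 2] → 174
@174: hp [4B, align 2] → 178
@178: vx [4B, align 2] → 182
@182: score [1B, align 1] → 183

182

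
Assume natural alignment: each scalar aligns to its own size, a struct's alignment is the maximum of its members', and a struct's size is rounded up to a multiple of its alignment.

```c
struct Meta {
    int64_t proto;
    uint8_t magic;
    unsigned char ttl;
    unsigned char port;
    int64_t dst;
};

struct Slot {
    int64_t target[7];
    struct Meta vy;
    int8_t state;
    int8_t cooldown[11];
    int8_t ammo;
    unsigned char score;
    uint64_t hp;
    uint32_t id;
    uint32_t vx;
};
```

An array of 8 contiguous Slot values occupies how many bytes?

Meta: 0..8  proto  (8B, 8-aligned); 8..9  magic  (1B, 1-aligned); 9..10  ttl  (1B, 1-aligned); 10..11  port  (1B, 1-aligned); 11..16  -- padding (5B); 16..24  dst  (8B, 8-aligned); sizeof = 24, alignof = 8
0..56  target  (56B, 8-aligned)
56..80  vy  (24B, 8-aligned)
80..81  state  (1B, 1-aligned)
81..92  cooldown  (11B, 1-aligned)
92..93  ammo  (1B, 1-aligned)
93..94  score  (1B, 1-aligned)
94..96  -- padding (2B)
96..104  hp  (8B, 8-aligned)
104..108  id  (4B, 4-aligned)
108..112  vx  (4B, 4-aligned)
sizeof = 112, alignof = 8
array of 8: 8 × 112 = 896

896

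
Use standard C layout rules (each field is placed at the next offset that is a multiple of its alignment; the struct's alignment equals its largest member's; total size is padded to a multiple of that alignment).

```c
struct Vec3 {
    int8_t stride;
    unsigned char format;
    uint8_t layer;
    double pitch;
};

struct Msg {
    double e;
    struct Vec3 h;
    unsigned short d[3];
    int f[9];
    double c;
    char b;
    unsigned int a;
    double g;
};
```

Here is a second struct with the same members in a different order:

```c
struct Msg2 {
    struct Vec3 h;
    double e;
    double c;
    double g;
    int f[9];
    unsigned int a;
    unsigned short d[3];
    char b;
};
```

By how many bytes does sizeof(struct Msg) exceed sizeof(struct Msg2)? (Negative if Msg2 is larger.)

8

Vec3: stride at 0 (size 1, align 1) → ends 1; format at 1 (size 1, align 1) → ends 2; layer at 2 (size 1, align 1) → ends 3; pad 5 to align 8 for pitch; pitch at 8 (size 8, align 8) → ends 16; total 16 bytes, alignment 8
e at 0 (size 8, align 8) → ends 8
h at 8 (size 16, align 8) → ends 24
d at 24 (size 6, align 2) → ends 30
pad 2 to align 4 for f
f at 32 (size 36, align 4) → ends 68
pad 4 to align 8 for c
c at 72 (size 8, align 8) → ends 80
b at 80 (size 1, align 1) → ends 81
pad 3 to align 4 for a
a at 84 (size 4, align 4) → ends 88
g at 88 (size 8, align 8) → ends 96
total 96 bytes, alignment 8
— Msg2 —
h at 0 (size 16, align 8) → ends 16
e at 16 (size 8, align 8) → ends 24
c at 24 (size 8, align 8) → ends 32
g at 32 (size 8, align 8) → ends 40
f at 40 (size 36, align 4) → ends 76
a at 76 (size 4, align 4) → ends 80
d at 80 (size 6, align 2) → ends 86
b at 86 (size 1, align 1) → ends 87
tail pad 1 to reach multiple of 8
total 88 bytes, alignment 8
96 − 88 = 8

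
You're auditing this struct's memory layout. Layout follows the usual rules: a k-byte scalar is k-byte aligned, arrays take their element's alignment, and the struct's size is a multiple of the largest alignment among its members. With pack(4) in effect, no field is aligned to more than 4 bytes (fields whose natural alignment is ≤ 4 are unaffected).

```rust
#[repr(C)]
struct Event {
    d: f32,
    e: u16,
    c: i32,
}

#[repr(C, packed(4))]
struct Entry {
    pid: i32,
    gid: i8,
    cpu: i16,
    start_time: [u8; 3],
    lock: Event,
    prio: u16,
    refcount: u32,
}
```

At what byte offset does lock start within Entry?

12

Event: d at 0 (size 4, align 4) → ends 4; e at 4 (size 2, align 2) → ends 6; pad 2 to align 4 for c; c at 8 (size 4, align 4) → ends 12; total 12 bytes, alignment 4
pid at 0 (size 4, align 4) → ends 4
gid at 4 (size 1, align 1) → ends 5
pad 1 to align 2 for cpu
cpu at 6 (size 2, align 2) → ends 8
start_time at 8 (size 3, align 1) → ends 11
pad 1 to align 4 for lock
lock at 12 (size 12, align 4) → ends 24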